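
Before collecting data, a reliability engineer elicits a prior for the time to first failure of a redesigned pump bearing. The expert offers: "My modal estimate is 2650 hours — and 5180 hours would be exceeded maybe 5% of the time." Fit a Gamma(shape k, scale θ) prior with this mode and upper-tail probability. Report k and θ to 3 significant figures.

k ≈ 7.18, θ ≈ 429

Gamma(k,θ) with k>1 has mode (k−1)θ, so θ = 2650/(k−1).
Need P(X < 5180) = 0.95 with θ tied to k this way. Start at k = 2, θ = 2650: P(X<5180) ≈ 0.582.
Too low — raise k to concentrate. Iterating converges to k ≈ 7.18.
Then θ = 2650/(7.18−1) ≈ 429.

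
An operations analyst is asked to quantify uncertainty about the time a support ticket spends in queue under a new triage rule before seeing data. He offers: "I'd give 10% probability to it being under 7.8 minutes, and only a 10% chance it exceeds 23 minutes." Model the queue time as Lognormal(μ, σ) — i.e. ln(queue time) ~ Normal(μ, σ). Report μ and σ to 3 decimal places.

μ ≈ 2.595, σ ≈ 0.422

If T ~ Lognormal(μ,σ) then ln T ~ Normal(μ,σ), so the p-quantile of ln T is μ + z_p·σ.
ln(7.8) = 2.054 and ln(23) = 3.135; z_{0.1} = -1.282, z_{0.9} = 1.282.
σ = (3.135 − 2.054)/(1.282 − (-1.282)) = 0.422.
μ = 2.054 − (-1.282)·0.422 = 2.595.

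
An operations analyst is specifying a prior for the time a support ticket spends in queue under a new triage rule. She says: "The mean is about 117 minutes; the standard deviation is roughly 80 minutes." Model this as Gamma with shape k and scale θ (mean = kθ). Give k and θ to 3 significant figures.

For Gamma(k, scale θ): mean = kθ, variance = kθ², so CV = 1/√k.
CV = SD/mean = 80/117 = 0.6838, hence k = 1/CV² = 2.14.
Then θ = mean/k = 117/2.14 = 54.7.

k ≈ 2.14, θ ≈ 54.7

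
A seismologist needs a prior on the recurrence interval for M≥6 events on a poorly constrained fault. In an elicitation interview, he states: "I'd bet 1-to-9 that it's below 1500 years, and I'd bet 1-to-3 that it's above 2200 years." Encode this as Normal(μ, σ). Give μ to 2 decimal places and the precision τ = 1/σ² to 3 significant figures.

μ = 1958.62, τ = 7.81e-06

For Normal(μ,σ), the p-quantile is μ + z_p·σ. Here z_{0.1} = -1.282, z_{0.75} = 0.6745.
So 1500 = μ − 1.282σ and 2200 = μ + 0.6745σ.
Subtracting: σ = (2200 − 1500)/(0.6745 − (-1.282)) = 357.87.
Then μ = 1500 − (-1.282)·357.87 = 1958.62.
Precision τ = 1/σ² = 1/357.9² = 7.81e-06.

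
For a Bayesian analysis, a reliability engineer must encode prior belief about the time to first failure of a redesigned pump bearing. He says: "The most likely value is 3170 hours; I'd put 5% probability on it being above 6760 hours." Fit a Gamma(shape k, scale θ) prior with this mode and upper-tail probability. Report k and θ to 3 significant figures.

k ≈ 5.81, θ ≈ 659

Gamma(k,θ) with k>1 has mode (k−1)θ, so θ = 3170/(k−1).
Need P(X < 6760) = 0.95 with θ tied to k this way. Start at k = 2, θ = 3170: P(X<6760) ≈ 0.629.
Too low — raise k to concentrate. Iterating converges to k ≈ 5.81.
Then θ = 3170/(5.81−1) ≈ 659.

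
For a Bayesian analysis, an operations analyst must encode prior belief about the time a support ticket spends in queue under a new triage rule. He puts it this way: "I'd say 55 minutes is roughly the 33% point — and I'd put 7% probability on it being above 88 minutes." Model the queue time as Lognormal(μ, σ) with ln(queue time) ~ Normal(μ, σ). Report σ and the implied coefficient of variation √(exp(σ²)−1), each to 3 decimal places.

σ ≈ 0.245, CV ≈ 0.249

If T ~ Lognormal(μ,σ) then ln T ~ Normal(μ,σ), so the p-quantile of ln T is μ + z_p·σ.
ln(55) = 4.007 and ln(88) = 4.477; z_{0.33} = -0.4399, z_{0.93} = 1.476.
σ = (4.477 − 4.007)/(1.476 − (-0.4399)) = 0.245.
μ = 4.007 − (-0.4399)·0.245 = 4.115.
CV = √(exp(σ²)−1) = √(exp(0.0602)−1) = 0.249.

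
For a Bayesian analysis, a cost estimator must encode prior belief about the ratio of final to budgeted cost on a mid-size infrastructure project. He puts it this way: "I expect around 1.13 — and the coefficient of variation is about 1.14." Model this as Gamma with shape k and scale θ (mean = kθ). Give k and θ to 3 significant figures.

For Gamma(k, scale θ): mean = kθ, variance = kθ², so CV = 1/√k.
CV = 1.14, hence k = 1/CV² = 0.769.
Then θ = mean/k = 1.13/0.769 = 1.47.

k ≈ 0.769, θ ≈ 1.47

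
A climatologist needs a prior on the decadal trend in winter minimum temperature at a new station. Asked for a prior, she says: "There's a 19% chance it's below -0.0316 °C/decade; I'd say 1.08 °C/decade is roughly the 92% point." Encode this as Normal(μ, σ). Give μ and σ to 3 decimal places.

μ = 0.396, σ = 0.487

For Normal(μ,σ), the p-quantile is μ + z_p·σ. Here z_{0.19} = -0.8779, z_{0.92} = 1.405.
So -0.0316 = μ − 0.8779σ and 1.08 = μ + 1.405σ.
Subtracting: σ = (1.08 − -0.0316)/(1.405 − (-0.8779)) = 0.487.
Then μ = -0.0316 − (-0.8779)·0.487 = 0.396.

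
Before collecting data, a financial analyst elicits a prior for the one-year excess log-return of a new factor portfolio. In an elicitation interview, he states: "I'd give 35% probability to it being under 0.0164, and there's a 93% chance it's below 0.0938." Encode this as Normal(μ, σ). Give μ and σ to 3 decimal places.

μ = 0.032, σ = 0.042

The p-quantile of Normal(μ,σ) is μ + z_p·σ, with z_{0.35} = -0.3853 and z_{0.93} = 1.476.
Eliminate σ: μ = (z₂·x₁ − z₁·x₂)/(z₂ − z₁) = (1.476·0.0164 − (-0.3853)·0.0938)/1.861 = 0.032.
Then σ = (x₂ − x₁)/(z₂ − z₁) = (0.0938 − 0.0164)/1.861 = 0.042.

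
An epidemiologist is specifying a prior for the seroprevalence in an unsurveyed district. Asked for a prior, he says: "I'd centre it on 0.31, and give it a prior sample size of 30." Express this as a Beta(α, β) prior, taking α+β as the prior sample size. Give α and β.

α = 9.3, β = 20.7

Under the effective-sample-size interpretation, Beta(α, β) has prior mean α/(α+β) and prior sample size α+β.
So α+β = 30 and α/(α+β) = 0.31, giving α = 0.31·30 = 9.3 and β = 30 − 9.3 = 20.7.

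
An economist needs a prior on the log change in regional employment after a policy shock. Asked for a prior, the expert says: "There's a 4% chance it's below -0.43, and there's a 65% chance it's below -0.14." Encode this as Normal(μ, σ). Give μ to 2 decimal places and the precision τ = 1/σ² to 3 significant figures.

For Normal(μ,σ), the p-quantile is μ + z_p·σ. Here z_{0.04} = -1.751, z_{0.65} = 0.3853.
So -0.43 = μ − 1.751σ and -0.14 = μ + 0.3853σ.
Subtracting: σ = (-0.14 − -0.43)/(0.3853 − (-1.751)) = 0.14.
Then μ = -0.43 − (-1.751)·0.14 = -0.19.
Precision τ = 1/σ² = 1/0.1358² = 54.3.

μ = -0.19, τ = 54.3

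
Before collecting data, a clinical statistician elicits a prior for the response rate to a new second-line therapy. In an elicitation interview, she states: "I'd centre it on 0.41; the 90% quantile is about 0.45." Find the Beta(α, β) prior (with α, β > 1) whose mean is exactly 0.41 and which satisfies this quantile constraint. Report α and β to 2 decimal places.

α ≈ 102.45, β ≈ 147.43

With mean 0.41 fixed, write α = 0.41s, β = 0.59s where s = α+β.
Need P(θ < 0.45) = 0.9 under Beta(0.41s, 0.59s). Normal approximation: (q−m)/√(m(1−m)/s) ≈ z_{0.9} = 1.28, so s ≈ 0.41·0.59·(1.28)²/(0.45−0.41)² = 248.3.
At s = 248.3: P(θ<0.45) ≈ 0.899. Adjusting to match 0.9 gives s ≈ 249.88.
So α = 0.41·249.88 ≈ 102.45, β = 0.59·249.88 ≈ 147.43.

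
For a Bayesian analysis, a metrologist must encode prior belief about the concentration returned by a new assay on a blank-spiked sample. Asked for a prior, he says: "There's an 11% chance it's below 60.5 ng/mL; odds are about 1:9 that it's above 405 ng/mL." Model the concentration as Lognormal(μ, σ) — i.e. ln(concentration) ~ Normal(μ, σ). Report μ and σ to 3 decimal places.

μ ≈ 5.032, σ ≈ 0.758

If T ~ Lognormal(μ,σ) then ln T ~ Normal(μ,σ), so the p-quantile of ln T is μ + z_p·σ.
ln(60.5) = 4.103 and ln(405) = 6.004; z_{0.11} = -1.227, z_{0.9} = 1.282.
σ = (6.004 − 4.103)/(1.282 − (-1.227)) = 0.758.
μ = 4.103 − (-1.227)·0.758 = 5.032.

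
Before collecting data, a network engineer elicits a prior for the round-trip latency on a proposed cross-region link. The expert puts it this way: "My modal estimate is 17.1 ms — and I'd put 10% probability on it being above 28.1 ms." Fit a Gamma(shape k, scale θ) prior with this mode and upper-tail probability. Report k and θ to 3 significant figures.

Gamma(k,θ) with k>1 has mode (k−1)θ, so θ = 17.1/(k−1).
Need P(X < 28.1) = 0.9 with θ tied to k this way. Start at k = 2, θ = 17.1: P(X<28.1) ≈ 0.489.
Too low — raise k to concentrate. Iterating converges to k ≈ 8.64.
Then θ = 17.1/(8.64−1) ≈ 2.24.

k ≈ 8.64, θ ≈ 2.24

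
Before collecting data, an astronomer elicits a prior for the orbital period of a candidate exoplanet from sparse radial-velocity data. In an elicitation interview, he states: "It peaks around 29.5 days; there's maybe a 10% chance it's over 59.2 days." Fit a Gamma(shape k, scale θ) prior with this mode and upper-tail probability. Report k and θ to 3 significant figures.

Gamma(k,θ) with k>1 has mode (k−1)θ, so θ = 29.5/(k−1).
Need P(X < 59.2) = 0.9 with θ tied to k this way. Start at k = 2, θ = 29.5: P(X<59.2) ≈ 0.596.
Too low — raise k to concentrate. Iterating converges to k ≈ 4.95.
Then θ = 29.5/(4.95−1) ≈ 7.46.

k ≈ 4.95, θ ≈ 7.46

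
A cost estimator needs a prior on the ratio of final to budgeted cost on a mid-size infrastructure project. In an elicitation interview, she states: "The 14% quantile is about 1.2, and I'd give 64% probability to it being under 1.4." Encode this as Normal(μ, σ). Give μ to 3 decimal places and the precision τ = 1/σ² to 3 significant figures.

μ = 1.350, τ = 51.8

The p-quantile of Normal(μ,σ) is μ + z_p·σ, with z_{0.14} = -1.08 and z_{0.64} = 0.3585.
Eliminate σ: μ = (z₂·x₁ − z₁·x₂)/(z₂ − z₁) = (0.3585·1.2 − (-1.08)·1.4)/1.439 = 1.350.
Then σ = (x₂ − x₁)/(z₂ − z₁) = (1.4 − 1.2)/1.439 = 0.139.
Precision τ = 1/σ² = 1/0.139² = 51.8.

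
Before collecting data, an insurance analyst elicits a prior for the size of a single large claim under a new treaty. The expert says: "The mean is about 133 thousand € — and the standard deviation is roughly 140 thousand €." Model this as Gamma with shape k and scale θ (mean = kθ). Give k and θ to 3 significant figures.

k ≈ 0.902, θ ≈ 147

For Gamma(k, scale θ): mean = kθ, variance = kθ², so CV = 1/√k.
CV = SD/mean = 140/133 = 1.053, hence k = 1/CV² = 0.902.
Then θ = mean/k = 133/0.902 = 147.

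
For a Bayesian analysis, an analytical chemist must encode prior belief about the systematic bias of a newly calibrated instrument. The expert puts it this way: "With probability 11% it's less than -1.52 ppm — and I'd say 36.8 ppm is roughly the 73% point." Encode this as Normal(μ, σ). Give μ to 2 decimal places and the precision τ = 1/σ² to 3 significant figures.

μ = 24.03, τ = 0.0023

For Normal(μ,σ), the p-quantile is μ + z_p·σ. Here z_{0.11} = -1.227, z_{0.73} = 0.6128.
So -1.52 = μ − 1.227σ and 36.8 = μ + 0.6128σ.
Subtracting: σ = (36.8 − -1.52)/(0.6128 − (-1.227)) = 20.83.
Then μ = -1.52 − (-1.227)·20.83 = 24.03.
Precision τ = 1/σ² = 1/20.83² = 0.0023.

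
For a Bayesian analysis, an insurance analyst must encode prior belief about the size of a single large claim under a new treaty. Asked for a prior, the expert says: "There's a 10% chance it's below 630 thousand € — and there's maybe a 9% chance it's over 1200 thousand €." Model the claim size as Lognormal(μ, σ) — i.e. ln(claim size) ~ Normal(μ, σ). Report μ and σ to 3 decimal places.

μ ≈ 6.761, σ ≈ 0.246

If T ~ Lognormal(μ,σ) then ln T ~ Normal(μ,σ), so the p-quantile of ln T is μ + z_p·σ.
ln(630) = 6.446 and ln(1200) = 7.09; z_{0.1} = -1.282, z_{0.91} = 1.341.
σ = (7.09 − 6.446)/(1.341 − (-1.282)) = 0.246.
μ = 6.446 − (-1.282)·0.246 = 6.761.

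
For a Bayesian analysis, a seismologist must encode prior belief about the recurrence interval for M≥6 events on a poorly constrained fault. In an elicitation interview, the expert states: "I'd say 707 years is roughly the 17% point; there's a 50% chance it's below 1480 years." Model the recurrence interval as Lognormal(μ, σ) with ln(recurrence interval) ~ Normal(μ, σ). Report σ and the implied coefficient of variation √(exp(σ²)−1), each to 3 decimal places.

If T ~ Lognormal(μ,σ) then ln T ~ Normal(μ,σ), so the p-quantile of ln T is μ + z_p·σ.
ln(707) = 6.561 and ln(1480) = 7.3; z_{0.17} = -0.9542, z_{0.5} = 0.
σ = (7.3 − 6.561)/(0 − (-0.9542)) = 0.774.
μ = 6.561 − (-0.9542)·0.774 = 7.300.
CV = √(exp(σ²)−1) = √(exp(0.5995)−1) = 0.906.

σ ≈ 0.774, CV ≈ 0.906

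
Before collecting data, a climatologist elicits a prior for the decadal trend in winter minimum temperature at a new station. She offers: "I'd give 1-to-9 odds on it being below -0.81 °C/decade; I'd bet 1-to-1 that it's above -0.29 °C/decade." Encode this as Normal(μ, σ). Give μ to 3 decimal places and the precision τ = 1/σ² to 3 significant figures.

μ = -0.290, τ = 6.07

The p-quantile of Normal(μ,σ) is μ + z_p·σ, with z_{0.1} = -1.282 and z_{0.5} = 0.
Eliminate σ: μ = (z₂·x₁ − z₁·x₂)/(z₂ − z₁) = (0·-0.81 − (-1.282)·-0.29)/1.282 = -0.290.
Then σ = (x₂ − x₁)/(z₂ − z₁) = (-0.29 − -0.81)/1.282 = 0.406.
Precision τ = 1/σ² = 1/0.4058² = 6.07.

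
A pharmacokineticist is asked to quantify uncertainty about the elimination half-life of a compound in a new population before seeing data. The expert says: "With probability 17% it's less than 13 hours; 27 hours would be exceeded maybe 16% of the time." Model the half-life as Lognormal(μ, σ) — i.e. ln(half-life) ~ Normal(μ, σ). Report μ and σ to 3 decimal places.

If T ~ Lognormal(μ,σ) then ln T ~ Normal(μ,σ), so the p-quantile of ln T is μ + z_p·σ.
ln(13) = 2.565 and ln(27) = 3.296; z_{0.17} = -0.9542, z_{0.84} = 0.9945.
σ = (3.296 − 2.565)/(0.9945 − (-0.9542)) = 0.375.
μ = 2.565 − (-0.9542)·0.375 = 2.923.

μ ≈ 2.923, σ ≈ 0.375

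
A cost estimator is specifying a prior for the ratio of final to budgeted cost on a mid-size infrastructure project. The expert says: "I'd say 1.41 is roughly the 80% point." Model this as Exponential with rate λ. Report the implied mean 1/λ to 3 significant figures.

mean ≈ 0.876

P(T < 1.41) = 1 − e^(−λ·1.41) = 0.8, so λ = −ln(1−0.8)/1.41 = −ln(0.2)/1.41 = 1.14.
Mean = 1/λ = 0.876.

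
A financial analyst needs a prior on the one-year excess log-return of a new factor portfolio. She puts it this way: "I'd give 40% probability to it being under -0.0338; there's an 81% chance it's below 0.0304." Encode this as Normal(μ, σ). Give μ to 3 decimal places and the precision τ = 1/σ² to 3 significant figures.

μ = -0.019, τ = 310

For Normal(μ,σ), the p-quantile is μ + z_p·σ. Here z_{0.4} = -0.2533, z_{0.81} = 0.8779.
So -0.0338 = μ − 0.2533σ and 0.0304 = μ + 0.8779σ.
Subtracting: σ = (0.0304 − -0.0338)/(0.8779 − (-0.2533)) = 0.057.
Then μ = -0.0338 − (-0.2533)·0.057 = -0.019.
Precision τ = 1/σ² = 1/0.05675² = 310.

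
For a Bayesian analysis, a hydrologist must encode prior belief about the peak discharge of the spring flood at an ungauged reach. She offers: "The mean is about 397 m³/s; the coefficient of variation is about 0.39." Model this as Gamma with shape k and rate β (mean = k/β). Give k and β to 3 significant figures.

k ≈ 6.57, β ≈ 0.0166

For Gamma(k, rate β): mean = k/β, variance = k/β², so CV = 1/√k.
CV = 0.39, hence k = 1/CV² = 6.57.
Then β = k/mean = 6.57/397 = 0.0166.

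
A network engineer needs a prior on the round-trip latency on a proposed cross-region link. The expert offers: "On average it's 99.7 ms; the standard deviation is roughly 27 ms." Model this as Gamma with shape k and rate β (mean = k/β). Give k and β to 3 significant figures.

For Gamma(k, rate β): mean = k/β, variance = k/β², so CV = 1/√k.
CV = SD/mean = 27/99.7 = 0.2708, hence k = 1/CV² = 13.6.
Then β = k/mean = 13.6/99.7 = 0.137.

k ≈ 13.6, β ≈ 0.137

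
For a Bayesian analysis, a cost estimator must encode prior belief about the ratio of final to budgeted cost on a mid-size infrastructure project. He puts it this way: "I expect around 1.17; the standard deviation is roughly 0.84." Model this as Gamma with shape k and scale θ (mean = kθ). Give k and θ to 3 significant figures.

For Gamma(k, scale θ): mean = kθ, variance = kθ², so CV = 1/√k.
CV = SD/mean = 0.84/1.17 = 0.7179, hence k = 1/CV² = 1.94.
Then θ = mean/k = 1.17/1.94 = 0.603.

k ≈ 1.94, θ ≈ 0.603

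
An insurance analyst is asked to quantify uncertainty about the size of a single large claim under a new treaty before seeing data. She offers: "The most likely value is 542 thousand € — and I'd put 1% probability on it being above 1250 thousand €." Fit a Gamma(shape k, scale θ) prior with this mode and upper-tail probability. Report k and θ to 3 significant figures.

k ≈ 7.84, θ ≈ 79.3

Gamma(k,θ) with k>1 has mode (k−1)θ, so θ = 542/(k−1).
Need P(X < 1250) = 0.99 with θ tied to k this way. Start at k = 2, θ = 542: P(X<1250) ≈ 0.671.
Too low — raise k to concentrate. Iterating converges to k ≈ 7.84.
Then θ = 542/(7.84−1) ≈ 79.3.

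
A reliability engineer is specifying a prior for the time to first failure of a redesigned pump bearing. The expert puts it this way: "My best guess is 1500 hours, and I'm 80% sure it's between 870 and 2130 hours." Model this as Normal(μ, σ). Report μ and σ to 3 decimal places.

μ = 1500.000, σ = 491.592

A symmetric 80% interval runs μ ± z·σ with z = 1.282.
Half-width = 630, so σ = 630/1.282 = 491.592.
μ is the stated best guess, 1500.000.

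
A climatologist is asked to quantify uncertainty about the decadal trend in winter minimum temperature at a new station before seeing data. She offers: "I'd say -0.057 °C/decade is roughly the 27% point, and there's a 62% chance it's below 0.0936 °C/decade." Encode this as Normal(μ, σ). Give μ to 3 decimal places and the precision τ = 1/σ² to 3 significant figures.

μ = 0.044, τ = 37.2

For Normal(μ,σ), the p-quantile is μ + z_p·σ. Here z_{0.27} = -0.6128, z_{0.62} = 0.3055.
So -0.057 = μ − 0.6128σ and 0.0936 = μ + 0.3055σ.
Subtracting: σ = (0.0936 − -0.057)/(0.3055 − (-0.6128)) = 0.164.
Then μ = -0.057 − (-0.6128)·0.164 = 0.044.
Precision τ = 1/σ² = 1/0.164² = 37.2.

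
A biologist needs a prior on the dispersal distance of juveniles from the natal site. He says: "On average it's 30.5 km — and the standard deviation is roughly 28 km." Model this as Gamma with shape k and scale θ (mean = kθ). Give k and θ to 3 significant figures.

k ≈ 1.19, θ ≈ 25.7

For Gamma(k, scale θ): mean = kθ, variance = kθ², so CV = 1/√k.
CV = SD/mean = 28/30.5 = 0.918, hence k = 1/CV² = 1.19.
Then θ = mean/k = 30.5/1.19 = 25.7.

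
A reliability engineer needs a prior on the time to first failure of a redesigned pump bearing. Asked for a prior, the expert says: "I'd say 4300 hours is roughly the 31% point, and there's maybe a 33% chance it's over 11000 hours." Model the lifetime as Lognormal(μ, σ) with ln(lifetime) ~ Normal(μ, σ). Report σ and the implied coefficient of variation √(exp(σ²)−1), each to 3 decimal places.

If T ~ Lognormal(μ,σ) then ln T ~ Normal(μ,σ), so the p-quantile of ln T is μ + z_p·σ.
ln(4300) = 8.366 and ln(11000) = 9.306; z_{0.31} = -0.4959, z_{0.67} = 0.4399.
σ = (9.306 − 8.366)/(0.4399 − (-0.4959)) = 1.004.
μ = 8.366 − (-0.4959)·1.004 = 8.864.
CV = √(exp(σ²)−1) = √(exp(1.0075)−1) = 1.319.

σ ≈ 1.004, CV ≈ 1.319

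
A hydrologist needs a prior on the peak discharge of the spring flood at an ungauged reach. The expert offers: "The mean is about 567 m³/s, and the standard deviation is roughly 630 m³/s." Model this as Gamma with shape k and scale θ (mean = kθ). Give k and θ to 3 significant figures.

k ≈ 0.81, θ ≈ 700

For Gamma(k, scale θ): mean = kθ, variance = kθ², so CV = 1/√k.
CV = SD/mean = 630/567 = 1.111, hence k = 1/CV² = 0.81.
Then θ = mean/k = 567/0.81 = 700.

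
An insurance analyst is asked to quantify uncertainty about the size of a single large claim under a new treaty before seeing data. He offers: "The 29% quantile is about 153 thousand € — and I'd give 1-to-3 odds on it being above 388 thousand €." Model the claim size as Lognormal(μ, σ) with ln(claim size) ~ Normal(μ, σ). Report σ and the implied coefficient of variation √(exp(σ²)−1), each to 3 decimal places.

If T ~ Lognormal(μ,σ) then ln T ~ Normal(μ,σ), so the p-quantile of ln T is μ + z_p·σ.
ln(153) = 5.03 and ln(388) = 5.961; z_{0.29} = -0.5534, z_{0.75} = 0.6745.
σ = (5.961 − 5.03)/(0.6745 − (-0.5534)) = 0.758.
μ = 5.03 − (-0.5534)·0.758 = 5.450.
CV = √(exp(σ²)−1) = √(exp(0.5744)−1) = 0.881.

σ ≈ 0.758, CV ≈ 0.881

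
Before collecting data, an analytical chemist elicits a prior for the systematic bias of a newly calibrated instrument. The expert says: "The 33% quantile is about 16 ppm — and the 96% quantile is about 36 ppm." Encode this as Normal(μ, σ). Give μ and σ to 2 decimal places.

μ = 20.02, σ = 9.13

The p-quantile of Normal(μ,σ) is μ + z_p·σ, with z_{0.33} = -0.4399 and z_{0.96} = 1.751.
Eliminate σ: μ = (z₂·x₁ − z₁·x₂)/(z₂ − z₁) = (1.751·16 − (-0.4399)·36)/2.191 = 20.02.
Then σ = (x₂ − x₁)/(z₂ − z₁) = (36 − 16)/2.191 = 9.13.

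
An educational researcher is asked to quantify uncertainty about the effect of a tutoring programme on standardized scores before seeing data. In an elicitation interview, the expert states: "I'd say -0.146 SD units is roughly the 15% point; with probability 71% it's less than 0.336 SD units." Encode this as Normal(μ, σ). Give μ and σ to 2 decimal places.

μ = 0.17, σ = 0.30

For Normal(μ,σ), the p-quantile is μ + z_p·σ. Here z_{0.15} = -1.036, z_{0.71} = 0.5534.
So -0.146 = μ − 1.036σ and 0.336 = μ + 0.5534σ.
Subtracting: σ = (0.336 − -0.146)/(0.5534 − (-1.036)) = 0.30.
Then μ = -0.146 − (-1.036)·0.30 = 0.17.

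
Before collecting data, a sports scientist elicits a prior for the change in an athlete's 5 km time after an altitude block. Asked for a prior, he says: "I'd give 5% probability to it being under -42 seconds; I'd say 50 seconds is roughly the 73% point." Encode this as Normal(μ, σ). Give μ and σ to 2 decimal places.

The p-quantile of Normal(μ,σ) is μ + z_p·σ, with z_{0.05} = -1.645 and z_{0.73} = 0.6128.
Eliminate σ: μ = (z₂·x₁ − z₁·x₂)/(z₂ − z₁) = (0.6128·-42 − (-1.645)·50)/2.258 = 25.03.
Then σ = (x₂ − x₁)/(z₂ − z₁) = (50 − -42)/2.258 = 40.75.

μ = 25.03, σ = 40.75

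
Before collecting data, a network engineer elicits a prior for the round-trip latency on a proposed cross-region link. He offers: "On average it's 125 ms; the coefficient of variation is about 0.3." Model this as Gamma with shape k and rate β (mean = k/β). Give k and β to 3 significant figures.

For Gamma(k, rate β): mean = k/β, variance = k/β², so CV = 1/√k.
CV = 0.3, hence k = 1/CV² = 11.1.
Then β = k/mean = 11.1/125 = 0.0889.

k ≈ 11.1, β ≈ 0.0889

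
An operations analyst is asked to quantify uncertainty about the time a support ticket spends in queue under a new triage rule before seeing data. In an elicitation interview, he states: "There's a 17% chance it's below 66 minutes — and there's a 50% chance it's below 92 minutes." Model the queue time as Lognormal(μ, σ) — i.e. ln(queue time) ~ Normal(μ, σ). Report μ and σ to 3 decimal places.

If T ~ Lognormal(μ,σ) then ln T ~ Normal(μ,σ), so the p-quantile of ln T is μ + z_p·σ.
ln(66) = 4.19 and ln(92) = 4.522; z_{0.17} = -0.9542, z_{0.5} = 0.
σ = (4.522 − 4.19)/(0 − (-0.9542)) = 0.348.
μ = 4.19 − (-0.9542)·0.348 = 4.522.

μ ≈ 4.522, σ ≈ 0.348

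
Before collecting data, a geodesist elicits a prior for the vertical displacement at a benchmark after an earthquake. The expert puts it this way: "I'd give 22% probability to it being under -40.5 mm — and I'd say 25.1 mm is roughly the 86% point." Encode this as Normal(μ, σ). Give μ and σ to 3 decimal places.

μ = -13.156, σ = 35.411

For Normal(μ,σ), the p-quantile is μ + z_p·σ. Here z_{0.22} = -0.7722, z_{0.86} = 1.08.
So -40.5 = μ − 0.7722σ and 25.1 = μ + 1.08σ.
Subtracting: σ = (25.1 − -40.5)/(1.08 − (-0.7722)) = 35.411.
Then μ = -40.5 − (-0.7722)·35.411 = -13.156.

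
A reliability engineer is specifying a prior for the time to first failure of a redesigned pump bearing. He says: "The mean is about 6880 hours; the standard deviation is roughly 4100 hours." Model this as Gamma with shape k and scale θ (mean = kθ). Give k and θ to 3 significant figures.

k ≈ 2.82, θ ≈ 2440

For Gamma(k, scale θ): mean = kθ, variance = kθ², so CV = 1/√k.
CV = SD/mean = 4100/6880 = 0.5959, hence k = 1/CV² = 2.82.
Then θ = mean/k = 6880/2.82 = 2440.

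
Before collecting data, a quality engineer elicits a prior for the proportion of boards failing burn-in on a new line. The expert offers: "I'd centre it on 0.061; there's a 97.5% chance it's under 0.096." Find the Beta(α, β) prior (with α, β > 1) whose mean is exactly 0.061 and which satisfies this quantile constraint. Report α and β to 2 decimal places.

With mean 0.061 fixed, write α = 0.061s, β = 0.939s where s = α+β.
Need P(θ < 0.096) = 0.975 under Beta(0.061s, 0.939s). Normal approximation: (q−m)/√(m(1−m)/s) ≈ z_{0.975} = 1.96, so s ≈ 0.061·0.939·(1.96)²/(0.096−0.061)² = 179.6.
At s = 179.6: P(θ<0.096) ≈ 0.963. Adjusting to match 0.975 gives s ≈ 221.40.
So α = 0.061·221.40 ≈ 13.51, β = 0.939·221.40 ≈ 207.89.

α ≈ 13.51, β ≈ 207.89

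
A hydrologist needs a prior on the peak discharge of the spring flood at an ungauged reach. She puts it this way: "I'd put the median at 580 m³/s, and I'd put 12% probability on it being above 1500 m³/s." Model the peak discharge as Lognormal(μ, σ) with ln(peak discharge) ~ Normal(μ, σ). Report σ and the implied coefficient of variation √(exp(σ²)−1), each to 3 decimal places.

If T ~ Lognormal(μ,σ) then ln T ~ Normal(μ,σ), so the p-quantile of ln T is μ + z_p·σ.
ln(580) = 6.363 and ln(1500) = 7.313; z_{0.5} = 0, z_{0.88} = 1.175.
σ = (7.313 − 6.363)/(1.175 − (0)) = 0.809.
μ = 6.363 − (0)·0.809 = 6.363.
CV = √(exp(σ²)−1) = √(exp(0.6540)−1) = 0.961.

σ ≈ 0.809, CV ≈ 0.961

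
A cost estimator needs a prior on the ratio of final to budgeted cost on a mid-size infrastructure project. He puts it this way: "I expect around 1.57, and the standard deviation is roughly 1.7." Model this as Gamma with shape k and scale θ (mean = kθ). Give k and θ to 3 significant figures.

For Gamma(k, scale θ): mean = kθ, variance = kθ², so CV = 1/√k.
CV = SD/mean = 1.7/1.57 = 1.083, hence k = 1/CV² = 0.853.
Then θ = mean/k = 1.57/0.853 = 1.84.

k ≈ 0.853, θ ≈ 1.84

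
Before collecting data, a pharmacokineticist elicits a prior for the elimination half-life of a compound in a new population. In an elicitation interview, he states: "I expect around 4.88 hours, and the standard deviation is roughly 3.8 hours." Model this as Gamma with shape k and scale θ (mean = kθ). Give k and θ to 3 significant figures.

k ≈ 1.65, θ ≈ 2.96

For Gamma(k, scale θ): mean = kθ, variance = kθ², so CV = 1/√k.
CV = SD/mean = 3.8/4.88 = 0.7787, hence k = 1/CV² = 1.65.
Then θ = mean/k = 4.88/1.65 = 2.96.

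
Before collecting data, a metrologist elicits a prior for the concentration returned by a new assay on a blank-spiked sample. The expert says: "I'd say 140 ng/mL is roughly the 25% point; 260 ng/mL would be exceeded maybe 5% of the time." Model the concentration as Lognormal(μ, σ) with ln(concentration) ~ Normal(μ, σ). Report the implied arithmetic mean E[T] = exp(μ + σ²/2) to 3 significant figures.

E[T] ≈ 174 ng/mL

If T ~ Lognormal(μ,σ) then ln T ~ Normal(μ,σ), so the p-quantile of ln T is μ + z_p·σ.
ln(140) = 4.942 and ln(260) = 5.561; z_{0.25} = -0.6745, z_{0.95} = 1.645.
σ = (5.561 − 4.942)/(1.645 − (-0.6745)) = 0.267.
μ = 4.942 − (-0.6745)·0.267 = 5.122.
E[T] = exp(μ + σ²/2) = exp(5.122 + 0.0356) = 174 ng/mL.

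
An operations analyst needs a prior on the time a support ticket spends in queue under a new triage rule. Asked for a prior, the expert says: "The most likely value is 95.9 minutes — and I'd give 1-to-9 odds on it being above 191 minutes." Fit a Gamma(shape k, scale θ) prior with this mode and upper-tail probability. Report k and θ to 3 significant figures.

k ≈ 5.04, θ ≈ 23.7

Gamma(k,θ) with k>1 has mode (k−1)θ, so θ = 95.9/(k−1).
Need P(X < 191) = 0.9 with θ tied to k this way. Start at k = 2, θ = 95.9: P(X<191) ≈ 0.592.
Too low — raise k to concentrate. Iterating converges to k ≈ 5.04.
Then θ = 95.9/(5.04−1) ≈ 23.7.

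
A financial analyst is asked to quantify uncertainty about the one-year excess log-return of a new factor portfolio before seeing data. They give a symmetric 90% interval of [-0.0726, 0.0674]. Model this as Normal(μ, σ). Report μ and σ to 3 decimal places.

A symmetric 90% interval runs μ ± z·σ with z = 1.645.
Half-width = 0.07, so σ = 0.07/1.645 = 0.043.
μ is the interval midpoint, -0.003.

μ = -0.003, σ = 0.043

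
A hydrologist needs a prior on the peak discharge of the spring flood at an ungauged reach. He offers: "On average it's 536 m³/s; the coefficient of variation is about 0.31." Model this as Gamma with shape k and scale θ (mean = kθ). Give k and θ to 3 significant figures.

k ≈ 10.4, θ ≈ 51.5

For Gamma(k, scale θ): mean = kθ, variance = kθ², so CV = 1/√k.
CV = 0.31, hence k = 1/CV² = 10.4.
Then θ = mean/k = 536/10.4 = 51.5.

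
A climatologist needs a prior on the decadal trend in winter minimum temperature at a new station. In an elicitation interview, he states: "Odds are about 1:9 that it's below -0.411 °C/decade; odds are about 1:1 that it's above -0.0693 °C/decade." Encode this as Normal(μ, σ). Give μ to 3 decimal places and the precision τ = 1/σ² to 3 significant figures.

μ = -0.069, τ = 14.1

For Normal(μ,σ), the p-quantile is μ + z_p·σ. Here z_{0.1} = -1.282, z_{0.5} = 0.
So -0.411 = μ − 1.282σ and -0.0693 = μ + 0σ.
Subtracting: σ = (-0.0693 − -0.411)/(0 − (-1.282)) = 0.267.
Then μ = -0.411 − (-1.282)·0.267 = -0.069.
Precision τ = 1/σ² = 1/0.2666² = 14.1.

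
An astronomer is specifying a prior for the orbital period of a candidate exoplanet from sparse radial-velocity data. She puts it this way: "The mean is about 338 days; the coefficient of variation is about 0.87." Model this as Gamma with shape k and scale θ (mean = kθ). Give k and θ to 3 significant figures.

k ≈ 1.32, θ ≈ 256

For Gamma(k, scale θ): mean = kθ, variance = kθ², so CV = 1/√k.
CV = 0.87, hence k = 1/CV² = 1.32.
Then θ = mean/k = 338/1.32 = 256.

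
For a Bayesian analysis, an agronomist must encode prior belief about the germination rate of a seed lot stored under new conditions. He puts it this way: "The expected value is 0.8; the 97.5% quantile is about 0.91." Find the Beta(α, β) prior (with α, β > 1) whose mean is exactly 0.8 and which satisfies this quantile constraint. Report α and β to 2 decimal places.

With mean 0.8 fixed, write α = 0.8s, β = 0.2s where s = α+β.
Need P(θ < 0.91) = 0.975 under Beta(0.8s, 0.2s). Normal approximation: (q−m)/√(m(1−m)/s) ≈ z_{0.975} = 1.96, so s ≈ 0.8·0.2·(1.96)²/(0.91−0.8)² = 50.8.
At s = 50.8: P(θ<0.91) ≈ 0.990. Adjusting to match 0.975 gives s ≈ 37.40.
So α = 0.8·37.40 ≈ 29.92, β = 0.2·37.40 ≈ 7.48.

α ≈ 29.92, β ≈ 7.48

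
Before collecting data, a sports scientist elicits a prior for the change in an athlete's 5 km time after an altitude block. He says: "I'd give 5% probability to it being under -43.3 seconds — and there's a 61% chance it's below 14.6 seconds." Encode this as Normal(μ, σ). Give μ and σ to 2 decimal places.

The p-quantile of Normal(μ,σ) is μ + z_p·σ, with z_{0.05} = -1.645 and z_{0.61} = 0.2793.
Eliminate σ: μ = (z₂·x₁ − z₁·x₂)/(z₂ − z₁) = (0.2793·-43.3 − (-1.645)·14.6)/1.924 = 6.20.
Then σ = (x₂ − x₁)/(z₂ − z₁) = (14.6 − -43.3)/1.924 = 30.09.

μ = 6.20, σ = 30.09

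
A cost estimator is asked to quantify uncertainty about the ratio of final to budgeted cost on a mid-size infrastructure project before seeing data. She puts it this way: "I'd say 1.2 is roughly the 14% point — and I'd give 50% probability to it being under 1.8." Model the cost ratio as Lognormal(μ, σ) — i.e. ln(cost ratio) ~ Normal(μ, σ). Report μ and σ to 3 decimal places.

If T ~ Lognormal(μ,σ) then ln T ~ Normal(μ,σ), so the p-quantile of ln T is μ + z_p·σ.
ln(1.2) = 0.1823 and ln(1.8) = 0.5878; z_{0.14} = -1.08, z_{0.5} = 0.
σ = (0.5878 − 0.1823)/(0 − (-1.08)) = 0.375.
μ = 0.1823 − (-1.08)·0.375 = 0.588.

μ ≈ 0.588, σ ≈ 0.375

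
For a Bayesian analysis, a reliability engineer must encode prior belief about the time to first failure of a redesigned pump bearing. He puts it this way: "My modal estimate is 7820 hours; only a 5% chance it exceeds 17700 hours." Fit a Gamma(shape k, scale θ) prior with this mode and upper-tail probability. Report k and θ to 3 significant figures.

Gamma(k,θ) with k>1 has mode (k−1)θ, so θ = 7820/(k−1).
Need P(X < 17700) = 0.95 with θ tied to k this way. Start at k = 2, θ = 7820: P(X<17700) ≈ 0.661.
Too low — raise k to concentrate. Iterating converges to k ≈ 5.11.
Then θ = 7820/(5.11−1) ≈ 1900.

k ≈ 5.11, θ ≈ 1900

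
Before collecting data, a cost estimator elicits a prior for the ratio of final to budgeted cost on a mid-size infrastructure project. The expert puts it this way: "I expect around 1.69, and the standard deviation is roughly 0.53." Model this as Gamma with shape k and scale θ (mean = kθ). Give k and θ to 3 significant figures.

k ≈ 10.2, θ ≈ 0.166

For Gamma(k, scale θ): mean = kθ, variance = kθ², so CV = 1/√k.
CV = SD/mean = 0.53/1.69 = 0.3136, hence k = 1/CV² = 10.2.
Then θ = mean/k = 1.69/10.2 = 0.166.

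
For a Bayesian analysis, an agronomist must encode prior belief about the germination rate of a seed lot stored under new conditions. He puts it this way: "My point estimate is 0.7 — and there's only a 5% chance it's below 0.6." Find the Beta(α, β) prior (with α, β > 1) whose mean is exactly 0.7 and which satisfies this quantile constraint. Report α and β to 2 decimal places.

With mean 0.7 fixed, write α = 0.7s, β = 0.3s where s = α+β.
Need P(θ < 0.6) = 0.05 under Beta(0.7s, 0.3s). Normal approximation: (q−m)/√(m(1−m)/s) ≈ z_{0.05} = -1.64, so s ≈ 0.7·0.3·(-1.64)²/(0.6−0.7)² = 56.8.
At s = 56.8: P(θ<0.6) ≈ 0.055. Adjusting to match 0.05 gives s ≈ 60.34.
So α = 0.7·60.34 ≈ 42.24, β = 0.3·60.34 ≈ 18.10.

α ≈ 42.24, β ≈ 18.10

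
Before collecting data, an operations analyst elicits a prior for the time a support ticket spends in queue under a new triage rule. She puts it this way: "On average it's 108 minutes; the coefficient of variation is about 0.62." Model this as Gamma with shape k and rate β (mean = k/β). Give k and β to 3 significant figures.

For Gamma(k, rate β): mean = k/β, variance = k/β², so CV = 1/√k.
CV = 0.62, hence k = 1/CV² = 2.6.
Then β = k/mean = 2.6/108 = 0.0241.

k ≈ 2.6, β ≈ 0.0241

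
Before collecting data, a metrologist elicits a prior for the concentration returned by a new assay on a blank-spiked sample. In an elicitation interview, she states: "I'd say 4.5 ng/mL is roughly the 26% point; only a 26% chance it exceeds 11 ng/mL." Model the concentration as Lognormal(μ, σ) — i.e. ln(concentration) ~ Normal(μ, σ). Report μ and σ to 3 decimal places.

μ ≈ 1.951, σ ≈ 0.695

If T ~ Lognormal(μ,σ) then ln T ~ Normal(μ,σ), so the p-quantile of ln T is μ + z_p·σ.
ln(4.5) = 1.504 and ln(11) = 2.398; z_{0.26} = -0.6433, z_{0.74} = 0.6433.
σ = (2.398 − 1.504)/(0.6433 − (-0.6433)) = 0.695.
μ = 1.504 − (-0.6433)·0.695 = 1.951.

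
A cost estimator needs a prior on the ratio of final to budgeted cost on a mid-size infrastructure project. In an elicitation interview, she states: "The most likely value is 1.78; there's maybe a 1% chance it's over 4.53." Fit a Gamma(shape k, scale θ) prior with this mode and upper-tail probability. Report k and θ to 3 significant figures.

k ≈ 6.36, θ ≈ 0.332

Gamma(k,θ) with k>1 has mode (k−1)θ, so θ = 1.78/(k−1).
Need P(X < 4.53) = 0.99 with θ tied to k this way. Start at k = 2, θ = 1.78: P(X<4.53) ≈ 0.722.
Too low — raise k to concentrate. Iterating converges to k ≈ 6.36.
Then θ = 1.78/(6.36−1) ≈ 0.332.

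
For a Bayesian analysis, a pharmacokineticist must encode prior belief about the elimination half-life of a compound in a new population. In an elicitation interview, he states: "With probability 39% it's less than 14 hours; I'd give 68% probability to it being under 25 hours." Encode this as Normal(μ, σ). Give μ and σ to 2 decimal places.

μ = 18.11, σ = 14.73

The p-quantile of Normal(μ,σ) is μ + z_p·σ, with z_{0.39} = -0.2793 and z_{0.68} = 0.4677.
Eliminate σ: μ = (z₂·x₁ − z₁·x₂)/(z₂ − z₁) = (0.4677·14 − (-0.2793)·25)/0.747 = 18.11.
Then σ = (x₂ − x₁)/(z₂ − z₁) = (25 − 14)/0.747 = 14.73.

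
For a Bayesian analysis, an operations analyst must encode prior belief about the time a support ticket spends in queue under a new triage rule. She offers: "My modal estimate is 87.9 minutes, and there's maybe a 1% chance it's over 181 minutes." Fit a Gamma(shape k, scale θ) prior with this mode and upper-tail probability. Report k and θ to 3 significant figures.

k ≈ 10.4, θ ≈ 9.39

Gamma(k,θ) with k>1 has mode (k−1)θ, so θ = 87.9/(k−1).
Need P(X < 181) = 0.99 with θ tied to k this way. Start at k = 2, θ = 87.9: P(X<181) ≈ 0.610.
Too low — raise k to concentrate. Iterating converges to k ≈ 10.4.
Then θ = 87.9/(10.4−1) ≈ 9.39.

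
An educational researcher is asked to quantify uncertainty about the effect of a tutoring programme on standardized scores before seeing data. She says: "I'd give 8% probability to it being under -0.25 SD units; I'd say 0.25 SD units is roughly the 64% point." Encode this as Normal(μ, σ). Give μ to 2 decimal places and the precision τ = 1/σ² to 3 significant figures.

μ = 0.15, τ = 12.4

The p-quantile of Normal(μ,σ) is μ + z_p·σ, with z_{0.08} = -1.405 and z_{0.64} = 0.3585.
Eliminate σ: μ = (z₂·x₁ − z₁·x₂)/(z₂ − z₁) = (0.3585·-0.25 − (-1.405)·0.25)/1.764 = 0.15.
Then σ = (x₂ − x₁)/(z₂ − z₁) = (0.25 − -0.25)/1.764 = 0.28.
Precision τ = 1/σ² = 1/0.2835² = 12.4.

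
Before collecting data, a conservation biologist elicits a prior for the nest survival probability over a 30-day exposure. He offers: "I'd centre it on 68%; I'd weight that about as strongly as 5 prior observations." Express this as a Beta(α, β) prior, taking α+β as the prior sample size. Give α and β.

Under the effective-sample-size interpretation, Beta(α, β) has prior mean α/(α+β) and prior sample size α+β.
So α+β = 5 and α/(α+β) = 0.68, giving α = 0.68·5 = 3.4 and β = 5 − 3.4 = 1.6.

α = 3.4, β = 1.6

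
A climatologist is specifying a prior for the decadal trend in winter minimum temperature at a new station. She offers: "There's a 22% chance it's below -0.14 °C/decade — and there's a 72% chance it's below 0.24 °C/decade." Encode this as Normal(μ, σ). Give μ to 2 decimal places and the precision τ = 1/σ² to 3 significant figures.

For Normal(μ,σ), the p-quantile is μ + z_p·σ. Here z_{0.22} = -0.7722, z_{0.72} = 0.5828.
So -0.14 = μ − 0.7722σ and 0.24 = μ + 0.5828σ.
Subtracting: σ = (0.24 − -0.14)/(0.5828 − (-0.7722)) = 0.28.
Then μ = -0.14 − (-0.7722)·0.28 = 0.08.
Precision τ = 1/σ² = 1/0.2804² = 12.7.

μ = 0.08, τ = 12.7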